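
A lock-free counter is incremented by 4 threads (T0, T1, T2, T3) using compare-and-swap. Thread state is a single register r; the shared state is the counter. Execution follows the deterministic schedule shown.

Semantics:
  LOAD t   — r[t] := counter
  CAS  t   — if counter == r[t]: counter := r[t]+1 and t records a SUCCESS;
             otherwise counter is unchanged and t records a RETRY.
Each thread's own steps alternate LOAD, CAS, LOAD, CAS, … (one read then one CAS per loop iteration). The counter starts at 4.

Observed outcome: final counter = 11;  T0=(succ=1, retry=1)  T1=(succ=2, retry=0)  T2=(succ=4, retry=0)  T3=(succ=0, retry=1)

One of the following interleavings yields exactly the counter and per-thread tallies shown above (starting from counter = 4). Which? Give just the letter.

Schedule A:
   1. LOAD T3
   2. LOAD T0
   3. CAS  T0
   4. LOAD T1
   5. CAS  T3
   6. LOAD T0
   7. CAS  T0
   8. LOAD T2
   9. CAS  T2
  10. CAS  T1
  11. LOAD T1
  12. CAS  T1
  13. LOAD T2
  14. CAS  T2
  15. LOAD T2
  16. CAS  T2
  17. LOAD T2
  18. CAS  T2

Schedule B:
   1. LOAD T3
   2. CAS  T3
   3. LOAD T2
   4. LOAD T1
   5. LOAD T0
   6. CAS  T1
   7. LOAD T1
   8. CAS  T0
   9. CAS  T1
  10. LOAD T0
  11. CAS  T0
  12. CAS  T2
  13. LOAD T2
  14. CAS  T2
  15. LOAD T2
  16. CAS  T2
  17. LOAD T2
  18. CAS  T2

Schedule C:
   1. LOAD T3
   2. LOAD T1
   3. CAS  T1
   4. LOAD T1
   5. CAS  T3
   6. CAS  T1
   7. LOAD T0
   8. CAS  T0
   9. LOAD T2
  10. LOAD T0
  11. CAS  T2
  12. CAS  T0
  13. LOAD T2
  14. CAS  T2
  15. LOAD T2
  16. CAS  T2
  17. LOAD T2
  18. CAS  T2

C

Run C:
T3 LOAD — after: cnt=4, r=4 — load
T1 LOAD — after: cnt=4, r=4 — load
T1 CAS — after: cnt=5, r=4 — ok
T1 LOAD — after: cnt=5, r=5 — load
T3 CAS — after: cnt=5, r=4 — retry
T1 CAS — after: cnt=6, r=5 — ok
T0 LOAD — after: cnt=6, r=6 — load
T0 CAS — after: cnt=7, r=6 — ok
T2 LOAD — after: cnt=7, r=7 — load
T0 LOAD — after: cnt=7, r=7 — load
T2 CAS — after: cnt=8, r=7 — ok
T0 CAS — after: cnt=8, r=7 — retry
T2 LOAD — after: cnt=8, r=8 — load
T2 CAS — after: cnt=9, r=8 — ok
T2 LOAD — after: cnt=9, r=9 — load
T2 CAS — after: cnt=10, r=9 — ok
T2 LOAD — after: cnt=10, r=10 — load
T2 CAS — after: cnt=11, r=10 — ok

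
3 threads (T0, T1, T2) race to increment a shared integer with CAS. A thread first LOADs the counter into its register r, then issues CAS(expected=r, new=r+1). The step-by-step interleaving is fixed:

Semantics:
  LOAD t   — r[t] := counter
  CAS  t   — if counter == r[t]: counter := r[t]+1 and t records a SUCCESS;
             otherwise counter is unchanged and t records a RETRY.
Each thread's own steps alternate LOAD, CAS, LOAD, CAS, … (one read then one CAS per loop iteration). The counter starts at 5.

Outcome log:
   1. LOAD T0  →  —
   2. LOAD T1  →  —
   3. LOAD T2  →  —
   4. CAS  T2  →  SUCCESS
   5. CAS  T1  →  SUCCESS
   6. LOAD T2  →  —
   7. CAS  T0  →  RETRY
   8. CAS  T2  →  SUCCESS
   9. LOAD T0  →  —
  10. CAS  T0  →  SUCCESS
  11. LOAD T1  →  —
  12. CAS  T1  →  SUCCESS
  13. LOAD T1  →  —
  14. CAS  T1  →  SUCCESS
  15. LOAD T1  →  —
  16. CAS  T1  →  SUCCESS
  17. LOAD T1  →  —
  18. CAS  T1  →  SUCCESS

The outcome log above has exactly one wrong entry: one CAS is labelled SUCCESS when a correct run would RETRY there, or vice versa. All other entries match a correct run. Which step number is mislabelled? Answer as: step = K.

step = 5

Re-executing:
   1) LOAD T0:  M=5  r_T0=5
   2) LOAD T1:  M=5  r_T1=5
   3) LOAD T2:  M=5  r_T2=5
   4) CAS  T2:  M=6  r_T2=5 ✓
   5) CAS  T1:  M=6  r_T1=5 ✗
   6) LOAD T2:  M=6  r_T2=6
   7) CAS  T0:  M=6  r_T0=5 ✗
   8) CAS  T2:  M=7  r_T2=6 ✓
   9) LOAD T0:  M=7  r_T0=7
  10) CAS  T0:  M=8  r_T0=7 ✓
  11) LOAD T1:  M=8  r_T1=8
  12) CAS  T1:  M=9  r_T1=8 ✓
  13) LOAD T1:  M=9  r_T1=9
  14) CAS  T1:  M=10  r_T1=9 ✓
  15) LOAD T1:  M=10  r_T1=10
  16) CAS  T1:  M=11  r_T1=10 ✓
  17) LOAD T1:  M=11  r_T1=11
  18) CAS  T1:  M=12  r_T1=11 ✓
Flip is step 5.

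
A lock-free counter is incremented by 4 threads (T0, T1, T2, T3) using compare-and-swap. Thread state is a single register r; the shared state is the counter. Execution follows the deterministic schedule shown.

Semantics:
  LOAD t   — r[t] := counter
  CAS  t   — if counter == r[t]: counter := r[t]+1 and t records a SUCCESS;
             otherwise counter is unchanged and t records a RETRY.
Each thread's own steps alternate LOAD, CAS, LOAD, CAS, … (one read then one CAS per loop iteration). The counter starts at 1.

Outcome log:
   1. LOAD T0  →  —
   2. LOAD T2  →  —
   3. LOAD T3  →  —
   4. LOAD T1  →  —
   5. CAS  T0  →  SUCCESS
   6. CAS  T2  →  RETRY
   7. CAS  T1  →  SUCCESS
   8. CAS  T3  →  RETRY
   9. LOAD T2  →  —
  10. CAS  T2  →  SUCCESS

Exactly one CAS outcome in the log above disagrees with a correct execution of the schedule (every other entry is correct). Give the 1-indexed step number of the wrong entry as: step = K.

step = 7

Reference trace:
T0 LOAD — after: cnt=1, r=1 — load
T2 LOAD — after: cnt=1, r=1 — load
T3 LOAD — after: cnt=1, r=1 — load
T1 LOAD — after: cnt=1, r=1 — load
T0 CAS — after: cnt=2, r=1 — ok
T2 CAS — after: cnt=2, r=1 — retry
T1 CAS — after: cnt=2, r=1 — retry
T3 CAS — after: cnt=2, r=1 — retry
T2 LOAD — after: cnt=2, r=2 — load
T2 CAS — after: cnt=3, r=2 — ok
Flip is step 7.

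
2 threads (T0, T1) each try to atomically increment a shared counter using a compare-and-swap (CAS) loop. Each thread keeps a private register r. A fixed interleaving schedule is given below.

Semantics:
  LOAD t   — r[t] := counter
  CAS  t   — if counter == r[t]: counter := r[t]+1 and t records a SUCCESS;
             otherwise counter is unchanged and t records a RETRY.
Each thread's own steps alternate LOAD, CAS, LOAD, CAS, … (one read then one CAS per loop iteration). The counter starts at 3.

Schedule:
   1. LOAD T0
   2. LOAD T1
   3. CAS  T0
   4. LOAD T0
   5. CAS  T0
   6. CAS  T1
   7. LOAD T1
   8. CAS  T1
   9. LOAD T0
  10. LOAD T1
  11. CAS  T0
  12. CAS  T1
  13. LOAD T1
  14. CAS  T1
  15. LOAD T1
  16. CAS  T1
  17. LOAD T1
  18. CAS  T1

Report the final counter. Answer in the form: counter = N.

counter = 10

step 1: T0 LOAD ⇒ load; ctr=3 reg=3
step 2: T1 LOAD ⇒ load; ctr=3 reg=3
step 3: T0 CAS ⇒ ok; ctr=4 reg=3
step 4: T0 LOAD ⇒ load; ctr=4 reg=4
step 5: T0 CAS ⇒ ok; ctr=5 reg=4
step 6: T1 CAS ⇒ retry; ctr=5 reg=3
step 7: T1 LOAD ⇒ load; ctr=5 reg=5
step 8: T1 CAS ⇒ ok; ctr=6 reg=5
step 9: T0 LOAD ⇒ load; ctr=6 reg=6
step 10: T1 LOAD ⇒ load; ctr=6 reg=6
step 11: T0 CAS ⇒ ok; ctr=7 reg=6
step 12: T1 CAS ⇒ retry; ctr=7 reg=6
step 13: T1 LOAD ⇒ load; ctr=7 reg=7
step 14: T1 CAS ⇒ ok; ctr=8 reg=7
step 15: T1 LOAD ⇒ load; ctr=8 reg=8
step 16: T1 CAS ⇒ ok; ctr=9 reg=8
step 17: T1 LOAD ⇒ load; ctr=9 reg=9
step 18: T1 CAS ⇒ ok; ctr=10 reg=9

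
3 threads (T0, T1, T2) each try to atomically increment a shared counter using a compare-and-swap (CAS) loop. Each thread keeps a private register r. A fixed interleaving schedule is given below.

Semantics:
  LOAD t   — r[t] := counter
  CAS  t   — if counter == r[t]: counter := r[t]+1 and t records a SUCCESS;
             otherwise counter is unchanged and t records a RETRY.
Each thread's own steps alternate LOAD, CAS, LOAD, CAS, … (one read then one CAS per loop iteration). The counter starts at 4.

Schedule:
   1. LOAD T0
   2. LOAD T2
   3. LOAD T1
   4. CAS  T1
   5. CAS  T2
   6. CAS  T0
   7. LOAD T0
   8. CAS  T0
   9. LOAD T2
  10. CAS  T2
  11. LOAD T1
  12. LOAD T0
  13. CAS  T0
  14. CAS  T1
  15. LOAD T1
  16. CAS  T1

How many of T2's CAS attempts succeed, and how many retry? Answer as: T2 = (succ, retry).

T2 = (1, 1)

   1) LOAD T0:  M=4  r_T0=4
   2) LOAD T2:  M=4  r_T2=4
   3) LOAD T1:  M=4  r_T1=4
   4) CAS  T1:  M=5  r_T1=4 ✓
   5) CAS  T2:  M=5  r_T2=4 ✗
   6) CAS  T0:  M=5  r_T0=4 ✗
   7) LOAD T0:  M=5  r_T0=5
   8) CAS  T0:  M=6  r_T0=5 ✓
   9) LOAD T2:  M=6  r_T2=6
  10) CAS  T2:  M=7  r_T2=6 ✓
  11) LOAD T1:  M=7  r_T1=7
  12) LOAD T0:  M=7  r_T0=7
  13) CAS  T0:  M=8  r_T0=7 ✓
  14) CAS  T1:  M=8  r_T1=7 ✗
  15) LOAD T1:  M=8  r_T1=8
  16) CAS  T1:  M=9  r_T1=8 ✓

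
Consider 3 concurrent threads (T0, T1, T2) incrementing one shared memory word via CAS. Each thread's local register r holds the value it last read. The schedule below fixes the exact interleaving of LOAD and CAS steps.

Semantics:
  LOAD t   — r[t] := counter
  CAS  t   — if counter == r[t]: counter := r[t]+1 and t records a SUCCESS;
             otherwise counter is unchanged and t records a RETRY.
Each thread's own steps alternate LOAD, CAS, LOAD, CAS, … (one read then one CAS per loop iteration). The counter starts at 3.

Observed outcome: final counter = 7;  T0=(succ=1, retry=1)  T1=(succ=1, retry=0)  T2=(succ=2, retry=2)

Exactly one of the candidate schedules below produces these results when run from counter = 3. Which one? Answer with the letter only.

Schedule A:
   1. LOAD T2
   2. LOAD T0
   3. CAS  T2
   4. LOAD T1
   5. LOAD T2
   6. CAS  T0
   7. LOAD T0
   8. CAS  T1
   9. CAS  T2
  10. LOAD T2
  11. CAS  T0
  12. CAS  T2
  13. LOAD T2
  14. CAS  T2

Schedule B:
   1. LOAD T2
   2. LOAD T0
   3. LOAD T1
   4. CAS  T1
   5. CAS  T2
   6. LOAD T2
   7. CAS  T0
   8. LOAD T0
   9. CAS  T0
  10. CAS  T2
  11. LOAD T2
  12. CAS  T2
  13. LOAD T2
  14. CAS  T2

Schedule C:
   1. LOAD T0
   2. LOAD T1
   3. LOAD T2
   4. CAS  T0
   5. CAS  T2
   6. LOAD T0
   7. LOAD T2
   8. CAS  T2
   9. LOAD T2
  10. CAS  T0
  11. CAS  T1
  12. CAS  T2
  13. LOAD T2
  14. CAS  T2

B

Run B:
#1 T2 reads 3
#2 T0 reads 3
#3 T1 reads 3
#4 T1 CAS(3→4) writes; counter now 4
#5 T2 CAS(3→4) fails; counter now 4
#6 T2 reads 4
#7 T0 CAS(3→4) fails; counter now 4
#8 T0 reads 4
#9 T0 CAS(4→5) writes; counter now 5
#10 T2 CAS(4→5) fails; counter now 5
#11 T2 reads 5
#12 T2 CAS(5→6) writes; counter now 6
#13 T2 reads 6
#14 T2 CAS(6→7) writes; counter now 7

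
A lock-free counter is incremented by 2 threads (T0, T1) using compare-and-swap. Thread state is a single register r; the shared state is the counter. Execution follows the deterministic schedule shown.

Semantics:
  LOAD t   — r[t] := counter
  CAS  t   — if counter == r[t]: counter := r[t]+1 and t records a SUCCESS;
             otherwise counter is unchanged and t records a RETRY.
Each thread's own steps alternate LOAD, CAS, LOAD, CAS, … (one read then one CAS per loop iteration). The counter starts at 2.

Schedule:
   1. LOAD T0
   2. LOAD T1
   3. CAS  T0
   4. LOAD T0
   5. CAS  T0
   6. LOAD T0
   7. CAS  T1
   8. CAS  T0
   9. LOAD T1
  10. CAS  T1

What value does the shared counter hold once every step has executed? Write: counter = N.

#1 T0 reads 2
#2 T1 reads 2
#3 T0 CAS(2→3) writes; counter now 3
#4 T0 reads 3
#5 T0 CAS(3→4) writes; counter now 4
#6 T0 reads 4
#7 T1 CAS(2→3) fails; counter now 4
#8 T0 CAS(4→5) writes; counter now 5
#9 T1 reads 5
#10 T1 CAS(5→6) writes; counter now 6

counter = 6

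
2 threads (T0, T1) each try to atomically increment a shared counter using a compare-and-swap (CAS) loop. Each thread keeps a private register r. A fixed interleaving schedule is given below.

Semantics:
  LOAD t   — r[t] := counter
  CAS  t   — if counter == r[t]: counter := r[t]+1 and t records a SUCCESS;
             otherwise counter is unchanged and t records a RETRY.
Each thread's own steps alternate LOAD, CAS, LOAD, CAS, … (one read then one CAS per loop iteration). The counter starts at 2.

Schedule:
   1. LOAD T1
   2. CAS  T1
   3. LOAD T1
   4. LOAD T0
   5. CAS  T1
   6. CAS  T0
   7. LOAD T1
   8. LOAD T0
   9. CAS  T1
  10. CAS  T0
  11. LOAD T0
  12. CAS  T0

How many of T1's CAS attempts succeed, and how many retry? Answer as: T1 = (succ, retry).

1. LOAD T1 → mem=2 r[T1]=2 [LOAD]
2. CAS T1 → mem=3 r[T1]=2 [OK]
3. LOAD T1 → mem=3 r[T1]=3 [LOAD]
4. LOAD T0 → mem=3 r[T0]=3 [LOAD]
5. CAS T1 → mem=4 r[T1]=3 [OK]
6. CAS T0 → mem=4 r[T0]=3 [RETRY]
7. LOAD T1 → mem=4 r[T1]=4 [LOAD]
8. LOAD T0 → mem=4 r[T0]=4 [LOAD]
9. CAS T1 → mem=5 r[T1]=4 [OK]
10. CAS T0 → mem=5 r[T0]=4 [RETRY]
11. LOAD T0 → mem=5 r[T0]=5 [LOAD]
12. CAS T0 → mem=6 r[T0]=5 [OK]

T1 = (3, 0)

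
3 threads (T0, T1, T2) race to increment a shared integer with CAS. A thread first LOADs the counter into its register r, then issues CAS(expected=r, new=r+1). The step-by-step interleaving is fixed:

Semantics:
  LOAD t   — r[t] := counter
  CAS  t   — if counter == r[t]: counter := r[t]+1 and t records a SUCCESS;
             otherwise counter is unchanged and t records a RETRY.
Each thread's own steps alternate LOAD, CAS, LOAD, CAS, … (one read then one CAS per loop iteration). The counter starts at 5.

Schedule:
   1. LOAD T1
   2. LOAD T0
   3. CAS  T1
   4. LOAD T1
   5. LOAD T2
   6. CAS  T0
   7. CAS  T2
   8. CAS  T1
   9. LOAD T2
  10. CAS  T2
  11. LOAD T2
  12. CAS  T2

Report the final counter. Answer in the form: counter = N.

counter = 9

   1) LOAD T1:  M=5  r_T1=5
   2) LOAD T0:  M=5  r_T0=5
   3) CAS  T1:  M=6  r_T1=5 ✓
   4) LOAD T1:  M=6  r_T1=6
   5) LOAD T2:  M=6  r_T2=6
   6) CAS  T0:  M=6  r_T0=5 ✗
   7) CAS  T2:  M=7  r_T2=6 ✓
   8) CAS  T1:  M=7  r_T1=6 ✗
   9) LOAD T2:  M=7  r_T2=7
  10) CAS  T2:  M=8  r_T2=7 ✓
  11) LOAD T2:  M=8  r_T2=8
  12) CAS  T2:  M=9  r_T2=8 ✓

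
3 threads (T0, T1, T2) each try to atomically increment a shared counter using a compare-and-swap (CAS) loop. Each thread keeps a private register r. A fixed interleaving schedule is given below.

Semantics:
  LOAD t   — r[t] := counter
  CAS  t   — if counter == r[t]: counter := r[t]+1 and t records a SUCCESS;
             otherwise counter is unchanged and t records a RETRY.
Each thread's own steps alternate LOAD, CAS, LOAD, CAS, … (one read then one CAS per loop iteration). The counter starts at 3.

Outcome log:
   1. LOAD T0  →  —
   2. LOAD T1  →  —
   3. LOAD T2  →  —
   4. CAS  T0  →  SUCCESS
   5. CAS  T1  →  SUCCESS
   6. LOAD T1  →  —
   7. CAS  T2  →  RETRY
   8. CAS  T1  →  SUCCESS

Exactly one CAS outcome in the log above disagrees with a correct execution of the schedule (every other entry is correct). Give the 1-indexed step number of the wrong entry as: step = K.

step = 5

Reference trace:
   1) LOAD T0:  M=3  r_T0=3
   2) LOAD T1:  M=3  r_T1=3
   3) LOAD T2:  M=3  r_T2=3
   4) CAS  T0:  M=4  r_T0=3 ✓
   5) CAS  T1:  M=4  r_T1=3 ✗
   6) LOAD T1:  M=4  r_T1=4
   7) CAS  T2:  M=4  r_T2=3 ✗
   8) CAS  T1:  M=5  r_T1=4 ✓
Flip is step 5.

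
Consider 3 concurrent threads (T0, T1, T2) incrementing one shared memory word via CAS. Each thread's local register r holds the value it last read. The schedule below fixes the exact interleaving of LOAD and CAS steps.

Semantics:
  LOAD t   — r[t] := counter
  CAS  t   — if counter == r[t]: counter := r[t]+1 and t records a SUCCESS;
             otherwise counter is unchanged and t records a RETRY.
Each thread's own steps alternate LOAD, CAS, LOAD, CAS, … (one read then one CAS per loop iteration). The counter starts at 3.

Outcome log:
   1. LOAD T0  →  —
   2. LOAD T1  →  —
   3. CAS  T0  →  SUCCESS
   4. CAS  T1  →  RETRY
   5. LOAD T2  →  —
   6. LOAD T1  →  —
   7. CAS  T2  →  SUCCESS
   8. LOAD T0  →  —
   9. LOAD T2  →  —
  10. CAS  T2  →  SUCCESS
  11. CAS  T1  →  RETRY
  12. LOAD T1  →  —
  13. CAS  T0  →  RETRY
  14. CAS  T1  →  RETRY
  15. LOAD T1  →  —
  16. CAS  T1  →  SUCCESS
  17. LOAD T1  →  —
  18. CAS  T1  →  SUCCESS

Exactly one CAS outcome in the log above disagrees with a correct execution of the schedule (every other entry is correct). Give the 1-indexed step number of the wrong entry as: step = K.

Re-executing:
   1) LOAD T0:  M=3  r_T0=3
   2) LOAD T1:  M=3  r_T1=3
   3) CAS  T0:  M=4  r_T0=3 ✓
   4) CAS  T1:  M=4  r_T1=3 ✗
   5) LOAD T2:  M=4  r_T2=4
   6) LOAD T1:  M=4  r_T1=4
   7) CAS  T2:  M=5  r_T2=4 ✓
   8) LOAD T0:  M=5  r_T0=5
   9) LOAD T2:  M=5  r_T2=5
  10) CAS  T2:  M=6  r_T2=5 ✓
  11) CAS  T1:  M=6  r_T1=4 ✗
  12) LOAD T1:  M=6  r_T1=6
  13) CAS  T0:  M=6  r_T0=5 ✗
  14) CAS  T1:  M=7  r_T1=6 ✓
  15) LOAD T1:  M=7  r_T1=7
  16) CAS  T1:  M=8  r_T1=7 ✓
  17) LOAD T1:  M=8  r_T1=8
  18) CAS  T1:  M=9  r_T1=8 ✓
Log disagrees first at step 14.

step = 14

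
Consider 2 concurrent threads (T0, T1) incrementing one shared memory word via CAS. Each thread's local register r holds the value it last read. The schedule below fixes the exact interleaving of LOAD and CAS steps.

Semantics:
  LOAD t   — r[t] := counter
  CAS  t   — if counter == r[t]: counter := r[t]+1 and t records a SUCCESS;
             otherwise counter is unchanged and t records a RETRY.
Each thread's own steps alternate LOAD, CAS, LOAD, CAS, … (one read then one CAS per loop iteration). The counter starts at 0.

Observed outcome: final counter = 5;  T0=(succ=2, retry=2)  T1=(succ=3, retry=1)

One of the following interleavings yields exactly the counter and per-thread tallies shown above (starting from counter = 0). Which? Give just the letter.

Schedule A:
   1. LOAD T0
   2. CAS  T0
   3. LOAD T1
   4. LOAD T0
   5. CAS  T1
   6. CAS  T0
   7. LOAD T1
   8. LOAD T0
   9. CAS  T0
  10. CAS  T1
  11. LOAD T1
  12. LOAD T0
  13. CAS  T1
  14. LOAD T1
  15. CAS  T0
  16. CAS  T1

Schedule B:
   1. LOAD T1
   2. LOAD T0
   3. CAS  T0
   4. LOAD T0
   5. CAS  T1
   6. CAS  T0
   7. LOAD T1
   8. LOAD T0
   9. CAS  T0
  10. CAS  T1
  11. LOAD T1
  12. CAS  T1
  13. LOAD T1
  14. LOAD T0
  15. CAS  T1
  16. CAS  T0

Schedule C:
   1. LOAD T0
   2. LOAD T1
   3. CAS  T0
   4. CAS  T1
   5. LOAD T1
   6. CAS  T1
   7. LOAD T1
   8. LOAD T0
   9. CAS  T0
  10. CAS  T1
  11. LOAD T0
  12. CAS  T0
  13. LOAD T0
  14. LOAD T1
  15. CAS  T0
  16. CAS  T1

Run A:
T0 LOAD — after: cnt=0, r=0 — load
T0 CAS — after: cnt=1, r=0 — ok
T1 LOAD — after: cnt=1, r=1 — load
T0 LOAD — after: cnt=1, r=1 — load
T1 CAS — after: cnt=2, r=1 — ok
T0 CAS — after: cnt=2, r=1 — retry
T1 LOAD — after: cnt=2, r=2 — load
T0 LOAD — after: cnt=2, r=2 — load
T0 CAS — after: cnt=3, r=2 — ok
T1 CAS — after: cnt=3, r=2 — retry
T1 LOAD — after: cnt=3, r=3 — load
T0 LOAD — after: cnt=3, r=3 — load
T1 CAS — after: cnt=4, r=3 — ok
T1 LOAD — after: cnt=4, r=4 — load
T0 CAS — after: cnt=4, r=3 — retry
T1 CAS — after: cnt=5, r=4 — ok

A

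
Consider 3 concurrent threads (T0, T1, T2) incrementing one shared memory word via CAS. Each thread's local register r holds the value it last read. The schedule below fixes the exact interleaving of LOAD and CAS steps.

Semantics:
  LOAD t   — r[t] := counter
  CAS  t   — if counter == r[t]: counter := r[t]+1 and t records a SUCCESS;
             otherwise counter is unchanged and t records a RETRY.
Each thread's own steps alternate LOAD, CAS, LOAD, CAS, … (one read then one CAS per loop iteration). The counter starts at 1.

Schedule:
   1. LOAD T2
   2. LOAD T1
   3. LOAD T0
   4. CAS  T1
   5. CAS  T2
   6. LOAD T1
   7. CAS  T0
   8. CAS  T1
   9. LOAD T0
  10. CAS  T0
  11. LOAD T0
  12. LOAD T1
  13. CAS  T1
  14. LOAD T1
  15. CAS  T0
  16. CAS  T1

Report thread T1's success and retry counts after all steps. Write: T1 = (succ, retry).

T2 LOAD — after: cnt=1, r=1 — load
T1 LOAD — after: cnt=1, r=1 — load
T0 LOAD — after: cnt=1, r=1 — load
T1 CAS — after: cnt=2, r=1 — ok
T2 CAS — after: cnt=2, r=1 — retry
T1 LOAD — after: cnt=2, r=2 — load
T0 CAS — after: cnt=2, r=1 — retry
T1 CAS — after: cnt=3, r=2 — ok
T0 LOAD — after: cnt=3, r=3 — load
T0 CAS — after: cnt=4, r=3 — ok
T0 LOAD — after: cnt=4, r=4 — load
T1 LOAD — after: cnt=4, r=4 — load
T1 CAS — after: cnt=5, r=4 — ok
T1 LOAD — after: cnt=5, r=5 — load
T0 CAS — after: cnt=5, r=4 — retry
T1 CAS — after: cnt=6, r=5 — ok

T1 = (4, 0)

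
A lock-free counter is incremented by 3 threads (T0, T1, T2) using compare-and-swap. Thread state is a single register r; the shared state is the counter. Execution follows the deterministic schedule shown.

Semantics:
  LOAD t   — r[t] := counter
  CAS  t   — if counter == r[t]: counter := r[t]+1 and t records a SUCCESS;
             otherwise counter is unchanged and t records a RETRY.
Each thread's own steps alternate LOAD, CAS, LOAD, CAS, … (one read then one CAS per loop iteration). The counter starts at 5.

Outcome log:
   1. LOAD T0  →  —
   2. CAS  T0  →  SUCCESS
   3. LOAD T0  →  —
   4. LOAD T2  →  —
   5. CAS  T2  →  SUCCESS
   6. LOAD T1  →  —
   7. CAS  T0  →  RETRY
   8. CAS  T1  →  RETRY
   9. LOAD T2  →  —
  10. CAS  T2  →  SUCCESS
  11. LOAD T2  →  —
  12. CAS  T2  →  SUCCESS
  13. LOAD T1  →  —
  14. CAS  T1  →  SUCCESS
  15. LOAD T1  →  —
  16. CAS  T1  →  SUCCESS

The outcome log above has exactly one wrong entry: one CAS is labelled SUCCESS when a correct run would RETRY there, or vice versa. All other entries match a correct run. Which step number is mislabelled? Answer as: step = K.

Re-executing:
1. LOAD T0 → mem=5 r[T0]=5 [LOAD]
2. CAS T0 → mem=6 r[T0]=5 [OK]
3. LOAD T0 → mem=6 r[T0]=6 [LOAD]
4. LOAD T2 → mem=6 r[T2]=6 [LOAD]
5. CAS T2 → mem=7 r[T2]=6 [OK]
6. LOAD T1 → mem=7 r[T1]=7 [LOAD]
7. CAS T0 → mem=7 r[T0]=6 [RETRY]
8. CAS T1 → mem=8 r[T1]=7 [OK]
9. LOAD T2 → mem=8 r[T2]=8 [LOAD]
10. CAS T2 → mem=9 r[T2]=8 [OK]
11. LOAD T2 → mem=9 r[T2]=9 [LOAD]
12. CAS T2 → mem=10 r[T2]=9 [OK]
13. LOAD T1 → mem=10 r[T1]=10 [LOAD]
14. CAS T1 → mem=11 r[T1]=10 [OK]
15. LOAD T1 → mem=11 r[T1]=11 [LOAD]
16. CAS T1 → mem=12 r[T1]=11 [OK]
Mismatch at 8.

step = 8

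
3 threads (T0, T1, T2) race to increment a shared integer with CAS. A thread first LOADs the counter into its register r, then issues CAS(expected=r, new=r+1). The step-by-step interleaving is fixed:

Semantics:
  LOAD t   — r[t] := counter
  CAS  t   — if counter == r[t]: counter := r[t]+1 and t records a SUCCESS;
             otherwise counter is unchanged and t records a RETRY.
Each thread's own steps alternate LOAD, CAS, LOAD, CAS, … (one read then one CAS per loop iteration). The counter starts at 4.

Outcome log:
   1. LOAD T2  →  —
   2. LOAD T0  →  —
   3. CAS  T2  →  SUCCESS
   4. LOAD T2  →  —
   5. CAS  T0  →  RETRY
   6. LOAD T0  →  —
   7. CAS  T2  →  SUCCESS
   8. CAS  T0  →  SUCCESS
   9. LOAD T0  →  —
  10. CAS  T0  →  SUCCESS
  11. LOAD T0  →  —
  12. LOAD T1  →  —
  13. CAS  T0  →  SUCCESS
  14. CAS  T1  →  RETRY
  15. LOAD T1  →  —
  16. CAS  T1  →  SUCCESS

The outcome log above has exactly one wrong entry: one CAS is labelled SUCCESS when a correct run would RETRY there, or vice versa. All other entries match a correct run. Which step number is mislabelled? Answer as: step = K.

Re-executing:
1. LOAD T2 → mem=4 r[T2]=4 [LOAD]
2. LOAD T0 → mem=4 r[T0]=4 [LOAD]
3. CAS T2 → mem=5 r[T2]=4 [OK]
4. LOAD T2 → mem=5 r[T2]=5 [LOAD]
5. CAS T0 → mem=5 r[T0]=4 [RETRY]
6. LOAD T0 → mem=5 r[T0]=5 [LOAD]
7. CAS T2 → mem=6 r[T2]=5 [OK]
8. CAS T0 → mem=6 r[T0]=5 [RETRY]
9. LOAD T0 → mem=6 r[T0]=6 [LOAD]
10. CAS T0 → mem=7 r[T0]=6 [OK]
11. LOAD T0 → mem=7 r[T0]=7 [LOAD]
12. LOAD T1 → mem=7 r[T1]=7 [LOAD]
13. CAS T0 → mem=8 r[T0]=7 [OK]
14. CAS T1 → mem=8 r[T1]=7 [RETRY]
15. LOAD T1 → mem=8 r[T1]=8 [LOAD]
16. CAS T1 → mem=9 r[T1]=8 [OK]
Mismatch at 8.

step = 8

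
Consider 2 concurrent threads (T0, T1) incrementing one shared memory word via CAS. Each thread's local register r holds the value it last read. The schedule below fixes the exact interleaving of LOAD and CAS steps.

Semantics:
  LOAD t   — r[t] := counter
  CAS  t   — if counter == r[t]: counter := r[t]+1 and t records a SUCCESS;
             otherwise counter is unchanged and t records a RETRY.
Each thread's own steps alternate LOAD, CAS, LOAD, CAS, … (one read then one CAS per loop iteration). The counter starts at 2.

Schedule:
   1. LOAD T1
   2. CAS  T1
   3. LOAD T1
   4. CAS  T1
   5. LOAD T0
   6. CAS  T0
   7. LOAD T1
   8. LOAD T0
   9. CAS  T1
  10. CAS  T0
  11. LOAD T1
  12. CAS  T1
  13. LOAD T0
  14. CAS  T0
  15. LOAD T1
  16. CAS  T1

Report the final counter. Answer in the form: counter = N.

step 1: T1 LOAD ⇒ load; ctr=2 reg=2
step 2: T1 CAS ⇒ ok; ctr=3 reg=2
step 3: T1 LOAD ⇒ load; ctr=3 reg=3
step 4: T1 CAS ⇒ ok; ctr=4 reg=3
step 5: T0 LOAD ⇒ load; ctr=4 reg=4
step 6: T0 CAS ⇒ ok; ctr=5 reg=4
step 7: T1 LOAD ⇒ load; ctr=5 reg=5
step 8: T0 LOAD ⇒ load; ctr=5 reg=5
step 9: T1 CAS ⇒ ok; ctr=6 reg=5
step 10: T0 CAS ⇒ retry; ctr=6 reg=5
step 11: T1 LOAD ⇒ load; ctr=6 reg=6
step 12: T1 CAS ⇒ ok; ctr=7 reg=6
step 13: T0 LOAD ⇒ load; ctr=7 reg=7
step 14: T0 CAS ⇒ ok; ctr=8 reg=7
step 15: T1 LOAD ⇒ load; ctr=8 reg=8
step 16: T1 CAS ⇒ ok; ctr=9 reg=8

counter = 9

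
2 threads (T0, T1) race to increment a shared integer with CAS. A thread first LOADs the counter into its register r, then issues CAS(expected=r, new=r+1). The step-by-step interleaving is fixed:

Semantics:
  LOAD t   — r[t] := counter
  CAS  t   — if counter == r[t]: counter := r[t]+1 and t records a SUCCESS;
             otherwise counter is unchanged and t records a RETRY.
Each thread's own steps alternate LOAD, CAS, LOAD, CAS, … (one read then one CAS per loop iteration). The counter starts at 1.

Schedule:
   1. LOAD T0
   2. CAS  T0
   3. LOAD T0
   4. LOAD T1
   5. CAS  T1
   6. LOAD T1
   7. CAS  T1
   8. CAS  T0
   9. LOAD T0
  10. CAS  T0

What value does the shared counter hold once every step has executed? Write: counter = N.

[1] T0.load  rd  (counter 1, T0.r 1)
[2] T0.cas  hit  (counter 2, T0.r 1)
[3] T0.load  rd  (counter 2, T0.r 2)
[4] T1.load  rd  (counter 2, T1.r 2)
[5] T1.cas  hit  (counter 3, T1.r 2)
[6] T1.load  rd  (counter 3, T1.r 3)
[7] T1.cas  hit  (counter 4, T1.r 3)
[8] T0.cas  miss  (counter 4, T0.r 2)
[9] T0.load  rd  (counter 4, T0.r 4)
[10] T0.cas  hit  (counter 5, T0.r 4)

counter = 5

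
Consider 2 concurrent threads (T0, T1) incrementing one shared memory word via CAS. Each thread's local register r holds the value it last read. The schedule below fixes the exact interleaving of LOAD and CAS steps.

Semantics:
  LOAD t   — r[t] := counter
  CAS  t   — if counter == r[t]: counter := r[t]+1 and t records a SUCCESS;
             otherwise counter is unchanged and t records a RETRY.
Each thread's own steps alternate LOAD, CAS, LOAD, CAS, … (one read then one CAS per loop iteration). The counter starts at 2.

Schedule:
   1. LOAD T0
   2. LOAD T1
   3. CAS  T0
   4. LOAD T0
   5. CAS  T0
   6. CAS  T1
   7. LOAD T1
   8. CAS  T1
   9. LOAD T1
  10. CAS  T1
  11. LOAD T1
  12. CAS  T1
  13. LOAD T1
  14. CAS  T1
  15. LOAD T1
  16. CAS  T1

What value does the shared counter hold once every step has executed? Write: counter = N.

1. LOAD T0 → mem=2 r[T0]=2 [LOAD]
2. LOAD T1 → mem=2 r[T1]=2 [LOAD]
3. CAS T0 → mem=3 r[T0]=2 [OK]
4. LOAD T0 → mem=3 r[T0]=3 [LOAD]
5. CAS T0 → mem=4 r[T0]=3 [OK]
6. CAS T1 → mem=4 r[T1]=2 [RETRY]
7. LOAD T1 → mem=4 r[T1]=4 [LOAD]
8. CAS T1 → mem=5 r[T1]=4 [OK]
9. LOAD T1 → mem=5 r[T1]=5 [LOAD]
10. CAS T1 → mem=6 r[T1]=5 [OK]
11. LOAD T1 → mem=6 r[T1]=6 [LOAD]
12. CAS T1 → mem=7 r[T1]=6 [OK]
13. LOAD T1 → mem=7 r[T1]=7 [LOAD]
14. CAS T1 → mem=8 r[T1]=7 [OK]
15. LOAD T1 → mem=8 r[T1]=8 [LOAD]
16. CAS T1 → mem=9 r[T1]=8 [OK]

counter = 9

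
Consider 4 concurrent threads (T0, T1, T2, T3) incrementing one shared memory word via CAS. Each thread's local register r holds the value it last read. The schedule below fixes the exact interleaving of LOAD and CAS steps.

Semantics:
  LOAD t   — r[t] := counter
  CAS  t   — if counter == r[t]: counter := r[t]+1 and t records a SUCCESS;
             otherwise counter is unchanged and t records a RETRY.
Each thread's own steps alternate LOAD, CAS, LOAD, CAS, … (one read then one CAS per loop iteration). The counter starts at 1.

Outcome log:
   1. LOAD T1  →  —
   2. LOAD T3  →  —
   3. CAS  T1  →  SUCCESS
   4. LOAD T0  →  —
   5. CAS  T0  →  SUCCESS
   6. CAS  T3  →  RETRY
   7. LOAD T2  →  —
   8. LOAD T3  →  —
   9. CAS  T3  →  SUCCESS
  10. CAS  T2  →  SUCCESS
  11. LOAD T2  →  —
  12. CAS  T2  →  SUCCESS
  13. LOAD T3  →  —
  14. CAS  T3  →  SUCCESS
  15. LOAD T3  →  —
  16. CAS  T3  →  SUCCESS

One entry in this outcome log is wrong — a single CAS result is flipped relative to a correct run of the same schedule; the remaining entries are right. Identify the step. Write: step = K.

step = 10

Correct run:
step 1: T1 LOAD ⇒ load; ctr=1 reg=1
step 2: T3 LOAD ⇒ load; ctr=1 reg=1
step 3: T1 CAS ⇒ ok; ctr=2 reg=1
step 4: T0 LOAD ⇒ load; ctr=2 reg=2
step 5: T0 CAS ⇒ ok; ctr=3 reg=2
step 6: T3 CAS ⇒ retry; ctr=3 reg=1
step 7: T2 LOAD ⇒ load; ctr=3 reg=3
step 8: T3 LOAD ⇒ load; ctr=3 reg=3
step 9: T3 CAS ⇒ ok; ctr=4 reg=3
step 10: T2 CAS ⇒ retry; ctr=4 reg=3
step 11: T2 LOAD ⇒ load; ctr=4 reg=4
step 12: T2 CAS ⇒ ok; ctr=5 reg=4
step 13: T3 LOAD ⇒ load; ctr=5 reg=5
step 14: T3 CAS ⇒ ok; ctr=6 reg=5
step 15: T3 LOAD ⇒ load; ctr=6 reg=6
step 16: T3 CAS ⇒ ok; ctr=7 reg=6
Flip is step 10.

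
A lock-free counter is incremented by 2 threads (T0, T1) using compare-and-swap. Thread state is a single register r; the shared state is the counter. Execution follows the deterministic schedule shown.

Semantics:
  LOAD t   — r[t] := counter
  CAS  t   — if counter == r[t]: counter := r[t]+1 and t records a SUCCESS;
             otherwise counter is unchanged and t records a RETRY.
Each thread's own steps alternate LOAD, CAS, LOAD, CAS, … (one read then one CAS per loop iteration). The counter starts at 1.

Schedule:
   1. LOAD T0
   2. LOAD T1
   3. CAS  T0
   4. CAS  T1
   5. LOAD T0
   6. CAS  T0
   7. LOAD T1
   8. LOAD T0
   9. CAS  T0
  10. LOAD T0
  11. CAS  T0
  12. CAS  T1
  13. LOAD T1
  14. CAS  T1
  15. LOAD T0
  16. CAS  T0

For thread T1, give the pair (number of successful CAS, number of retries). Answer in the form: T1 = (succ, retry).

T1 = (1, 2)

step 1: T0 LOAD ⇒ load; ctr=1 reg=1
step 2: T1 LOAD ⇒ load; ctr=1 reg=1
step 3: T0 CAS ⇒ ok; ctr=2 reg=1
step 4: T1 CAS ⇒ retry; ctr=2 reg=1
step 5: T0 LOAD ⇒ load; ctr=2 reg=2
step 6: T0 CAS ⇒ ok; ctr=3 reg=2
step 7: T1 LOAD ⇒ load; ctr=3 reg=3
step 8: T0 LOAD ⇒ load; ctr=3 reg=3
step 9: T0 CAS ⇒ ok; ctr=4 reg=3
step 10: T0 LOAD ⇒ load; ctr=4 reg=4
step 11: T0 CAS ⇒ ok; ctr=5 reg=4
step 12: T1 CAS ⇒ retry; ctr=5 reg=3
step 13: T1 LOAD ⇒ load; ctr=5 reg=5
step 14: T1 CAS ⇒ ok; ctr=6 reg=5
step 15: T0 LOAD ⇒ load; ctr=6 reg=6
step 16: T0 CAS ⇒ ok; ctr=7 reg=6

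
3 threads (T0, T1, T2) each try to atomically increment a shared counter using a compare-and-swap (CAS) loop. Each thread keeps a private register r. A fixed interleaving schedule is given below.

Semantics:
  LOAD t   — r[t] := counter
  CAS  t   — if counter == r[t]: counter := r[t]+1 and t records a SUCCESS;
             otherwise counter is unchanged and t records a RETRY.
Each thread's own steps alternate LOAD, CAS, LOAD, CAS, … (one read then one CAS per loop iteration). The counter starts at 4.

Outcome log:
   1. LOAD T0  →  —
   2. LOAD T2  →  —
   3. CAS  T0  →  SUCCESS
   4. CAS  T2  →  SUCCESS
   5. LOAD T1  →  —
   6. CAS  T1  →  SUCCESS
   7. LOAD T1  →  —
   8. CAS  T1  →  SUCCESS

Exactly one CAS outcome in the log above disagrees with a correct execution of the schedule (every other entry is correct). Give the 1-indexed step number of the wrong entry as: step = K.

Reference trace:
[1] T0.load  rd  (counter 4, T0.r 4)
[2] T2.load  rd  (counter 4, T2.r 4)
[3] T0.cas  hit  (counter 5, T0.r 4)
[4] T2.cas  miss  (counter 5, T2.r 4)
[5] T1.load  rd  (counter 5, T1.r 5)
[6] T1.cas  hit  (counter 6, T1.r 5)
[7] T1.load  rd  (counter 6, T1.r 6)
[8] T1.cas  hit  (counter 7, T1.r 6)
Mismatch at 4.

step = 4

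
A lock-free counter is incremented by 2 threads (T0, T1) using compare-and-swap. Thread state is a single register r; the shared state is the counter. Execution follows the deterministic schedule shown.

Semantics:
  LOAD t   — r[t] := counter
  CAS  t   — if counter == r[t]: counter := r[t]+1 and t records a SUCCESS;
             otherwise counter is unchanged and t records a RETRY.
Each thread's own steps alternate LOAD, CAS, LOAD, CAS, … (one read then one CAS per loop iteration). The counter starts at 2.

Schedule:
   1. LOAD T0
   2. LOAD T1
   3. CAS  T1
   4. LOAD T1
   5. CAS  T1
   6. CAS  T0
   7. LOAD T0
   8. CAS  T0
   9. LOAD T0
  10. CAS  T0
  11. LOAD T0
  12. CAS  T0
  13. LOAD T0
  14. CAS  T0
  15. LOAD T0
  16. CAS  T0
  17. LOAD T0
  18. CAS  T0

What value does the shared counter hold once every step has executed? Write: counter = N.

1. LOAD T0 → mem=2 r[T0]=2 [LOAD]
2. LOAD T1 → mem=2 r[T1]=2 [LOAD]
3. CAS T1 → mem=3 r[T1]=2 [OK]
4. LOAD T1 → mem=3 r[T1]=3 [LOAD]
5. CAS T1 → mem=4 r[T1]=3 [OK]
6. CAS T0 → mem=4 r[T0]=2 [RETRY]
7. LOAD T0 → mem=4 r[T0]=4 [LOAD]
8. CAS T0 → mem=5 r[T0]=4 [OK]
9. LOAD T0 → mem=5 r[T0]=5 [LOAD]
10. CAS T0 → mem=6 r[T0]=5 [OK]
11. LOAD T0 → mem=6 r[T0]=6 [LOAD]
12. CAS T0 → mem=7 r[T0]=6 [OK]
13. LOAD T0 → mem=7 r[T0]=7 [LOAD]
14. CAS T0 → mem=8 r[T0]=7 [OK]
15. LOAD T0 → mem=8 r[T0]=8 [LOAD]
16. CAS T0 → mem=9 r[T0]=8 [OK]
17. LOAD T0 → mem=9 r[T0]=9 [LOAD]
18. CAS T0 → mem=10 r[T0]=9 [OK]

counter = 10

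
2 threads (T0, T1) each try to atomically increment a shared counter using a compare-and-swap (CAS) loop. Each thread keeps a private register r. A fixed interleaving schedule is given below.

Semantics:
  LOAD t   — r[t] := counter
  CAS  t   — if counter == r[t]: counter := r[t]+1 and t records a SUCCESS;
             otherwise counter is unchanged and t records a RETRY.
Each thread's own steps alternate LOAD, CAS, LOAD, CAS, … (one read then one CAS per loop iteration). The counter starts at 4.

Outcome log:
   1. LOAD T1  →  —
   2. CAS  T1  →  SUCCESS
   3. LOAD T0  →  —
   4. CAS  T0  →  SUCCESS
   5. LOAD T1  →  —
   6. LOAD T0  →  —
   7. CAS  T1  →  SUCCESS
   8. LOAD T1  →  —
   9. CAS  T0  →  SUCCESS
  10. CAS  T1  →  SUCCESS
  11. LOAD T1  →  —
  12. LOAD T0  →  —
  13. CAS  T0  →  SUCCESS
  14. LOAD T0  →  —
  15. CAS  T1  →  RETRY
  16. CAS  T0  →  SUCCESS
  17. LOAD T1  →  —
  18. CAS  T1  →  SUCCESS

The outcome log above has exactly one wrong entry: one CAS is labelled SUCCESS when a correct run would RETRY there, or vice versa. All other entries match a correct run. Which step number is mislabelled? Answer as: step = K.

Correct run:
T1 LOAD — after: cnt=4, r=4 — load
T1 CAS — after: cnt=5, r=4 — ok
T0 LOAD — after: cnt=5, r=5 — load
T0 CAS — after: cnt=6, r=5 — ok
T1 LOAD — after: cnt=6, r=6 — load
T0 LOAD — after: cnt=6, r=6 — load
T1 CAS — after: cnt=7, r=6 — ok
T1 LOAD — after: cnt=7, r=7 — load
T0 CAS — after: cnt=7, r=6 — retry
T1 CAS — after: cnt=8, r=7 — ok
T1 LOAD — after: cnt=8, r=8 — load
T0 LOAD — after: cnt=8, r=8 — load
T0 CAS — after: cnt=9, r=8 — ok
T0 LOAD — after: cnt=9, r=9 — load
T1 CAS — after: cnt=9, r=8 — retry
T0 CAS — after: cnt=10, r=9 — ok
T1 LOAD — after: cnt=10, r=10 — load
T1 CAS — after: cnt=11, r=10 — ok
Flip is step 9.

step = 9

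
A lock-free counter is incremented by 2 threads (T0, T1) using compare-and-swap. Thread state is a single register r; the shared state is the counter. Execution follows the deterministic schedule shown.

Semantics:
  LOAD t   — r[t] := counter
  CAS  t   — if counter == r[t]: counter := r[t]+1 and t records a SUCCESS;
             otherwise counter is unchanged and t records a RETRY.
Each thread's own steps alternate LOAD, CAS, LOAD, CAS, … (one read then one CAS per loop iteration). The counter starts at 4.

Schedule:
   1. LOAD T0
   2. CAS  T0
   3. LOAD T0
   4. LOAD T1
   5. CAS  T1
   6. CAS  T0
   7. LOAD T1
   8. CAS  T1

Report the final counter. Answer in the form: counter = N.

counter = 7

step 1: T0 LOAD ⇒ load; ctr=4 reg=4
step 2: T0 CAS ⇒ ok; ctr=5 reg=4
step 3: T0 LOAD ⇒ load; ctr=5 reg=5
step 4: T1 LOAD ⇒ load; ctr=5 reg=5
step 5: T1 CAS ⇒ ok; ctr=6 reg=5
step 6: T0 CAS ⇒ retry; ctr=6 reg=5
step 7: T1 LOAD ⇒ load; ctr=6 reg=6
step 8: T1 CAS ⇒ ok; ctr=7 reg=6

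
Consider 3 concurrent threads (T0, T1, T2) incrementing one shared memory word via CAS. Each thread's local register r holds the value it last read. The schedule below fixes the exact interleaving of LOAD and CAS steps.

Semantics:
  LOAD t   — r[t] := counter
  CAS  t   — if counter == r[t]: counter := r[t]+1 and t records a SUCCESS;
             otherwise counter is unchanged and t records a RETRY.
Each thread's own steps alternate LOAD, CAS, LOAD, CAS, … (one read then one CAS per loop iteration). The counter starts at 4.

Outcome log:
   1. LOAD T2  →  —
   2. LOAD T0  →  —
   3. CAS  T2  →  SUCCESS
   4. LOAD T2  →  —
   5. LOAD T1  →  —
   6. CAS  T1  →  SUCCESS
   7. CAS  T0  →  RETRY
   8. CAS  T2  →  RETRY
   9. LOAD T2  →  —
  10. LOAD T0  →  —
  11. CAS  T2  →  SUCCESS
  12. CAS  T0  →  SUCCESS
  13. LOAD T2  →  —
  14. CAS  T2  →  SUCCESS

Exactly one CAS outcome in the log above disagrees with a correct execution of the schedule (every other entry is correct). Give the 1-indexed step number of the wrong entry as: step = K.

Reference trace:
[1] T2.load  rd  (counter 4, T2.r 4)
[2] T0.load  rd  (counter 4, T0.r 4)
[3] T2.cas  hit  (counter 5, T2.r 4)
[4] T2.load  rd  (counter 5, T2.r 5)
[5] T1.load  rd  (counter 5, T1.r 5)
[6] T1.cas  hit  (counter 6, T1.r 5)
[7] T0.cas  miss  (counter 6, T0.r 4)
[8] T2.cas  miss  (counter 6, T2.r 5)
[9] T2.load  rd  (counter 6, T2.r 6)
[10] T0.load  rd  (counter 6, T0.r 6)
[11] T2.cas  hit  (counter 7, T2.r 6)
[12] T0.cas  miss  (counter 7, T0.r 6)
[13] T2.load  rd  (counter 7, T2.r 7)
[14] T2.cas  hit  (counter 8, T2.r 7)
Flip is step 12.

step = 12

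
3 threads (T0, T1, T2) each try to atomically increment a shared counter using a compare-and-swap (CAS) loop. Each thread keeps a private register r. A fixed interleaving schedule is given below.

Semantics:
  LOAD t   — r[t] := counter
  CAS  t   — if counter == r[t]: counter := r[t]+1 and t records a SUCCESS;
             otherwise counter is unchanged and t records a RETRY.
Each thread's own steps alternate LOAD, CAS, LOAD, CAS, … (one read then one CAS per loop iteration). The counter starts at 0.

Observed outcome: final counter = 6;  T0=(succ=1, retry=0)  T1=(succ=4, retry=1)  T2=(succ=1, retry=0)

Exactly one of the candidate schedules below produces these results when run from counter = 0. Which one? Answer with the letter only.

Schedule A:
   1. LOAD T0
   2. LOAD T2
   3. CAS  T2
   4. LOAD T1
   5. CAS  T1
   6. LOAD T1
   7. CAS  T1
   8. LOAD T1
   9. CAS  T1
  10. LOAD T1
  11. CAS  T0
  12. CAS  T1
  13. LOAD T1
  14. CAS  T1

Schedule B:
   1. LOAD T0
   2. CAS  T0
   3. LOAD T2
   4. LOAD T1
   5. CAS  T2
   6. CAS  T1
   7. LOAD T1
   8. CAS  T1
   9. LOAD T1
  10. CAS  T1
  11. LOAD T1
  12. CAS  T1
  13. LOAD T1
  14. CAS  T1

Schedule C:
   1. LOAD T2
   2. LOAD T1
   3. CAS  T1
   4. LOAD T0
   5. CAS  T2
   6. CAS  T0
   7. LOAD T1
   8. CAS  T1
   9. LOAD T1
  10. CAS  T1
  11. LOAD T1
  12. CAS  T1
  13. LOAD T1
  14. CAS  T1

B

Tracing schedule B:
T0 LOAD — after: cnt=0, r=0 — load
T0 CAS — after: cnt=1, r=0 — ok
T2 LOAD — after: cnt=1, r=1 — load
T1 LOAD — after: cnt=1, r=1 — load
T2 CAS — after: cnt=2, r=1 — ok
T1 CAS — after: cnt=2, r=1 — retry
T1 LOAD — after: cnt=2, r=2 — load
T1 CAS — after: cnt=3, r=2 — ok
T1 LOAD — after: cnt=3, r=3 — load
T1 CAS — after: cnt=4, r=3 — ok
T1 LOAD — after: cnt=4, r=4 — load
T1 CAS — after: cnt=5, r=4 — ok
T1 LOAD — after: cnt=5, r=5 — load
T1 CAS — after: cnt=6, r=5 — ok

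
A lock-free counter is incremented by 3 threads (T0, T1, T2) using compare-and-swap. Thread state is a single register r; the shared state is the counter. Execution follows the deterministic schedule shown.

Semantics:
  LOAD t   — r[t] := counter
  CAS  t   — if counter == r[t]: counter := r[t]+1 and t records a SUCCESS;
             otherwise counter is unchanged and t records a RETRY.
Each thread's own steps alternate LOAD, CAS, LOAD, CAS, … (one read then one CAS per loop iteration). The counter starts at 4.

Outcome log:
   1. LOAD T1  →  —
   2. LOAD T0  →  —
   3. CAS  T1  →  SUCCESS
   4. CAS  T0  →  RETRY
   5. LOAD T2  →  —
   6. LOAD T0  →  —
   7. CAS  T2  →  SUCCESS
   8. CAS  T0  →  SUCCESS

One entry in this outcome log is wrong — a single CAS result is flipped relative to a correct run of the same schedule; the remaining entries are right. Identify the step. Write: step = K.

Re-executing:
#1 T1 reads 4
#2 T0 reads 4
#3 T1 CAS(4→5) writes; counter now 5
#4 T0 CAS(4→5) fails; counter now 5
#5 T2 reads 5
#6 T0 reads 5
#7 T2 CAS(5→6) writes; counter now 6
#8 T0 CAS(5→6) fails; counter now 6
Mismatch at 8.

step = 8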